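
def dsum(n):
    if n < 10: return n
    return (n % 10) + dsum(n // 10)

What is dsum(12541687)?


dsum(12541687) = 7 + dsum(1254168)
dsum(1254168) = 8 + dsum(125416)
dsum(125416) = 6 + dsum(12541)
dsum(12541) = 1 + dsum(1254)
dsum(1254) = 4 + dsum(125)
dsum(125) = 5 + dsum(12)
dsum(12) = 2 + dsum(1)
dsum(1) = 1  (base case)
Total: 7 + 8 + 6 + 1 + 4 + 5 + 2 + 1 = 34

34


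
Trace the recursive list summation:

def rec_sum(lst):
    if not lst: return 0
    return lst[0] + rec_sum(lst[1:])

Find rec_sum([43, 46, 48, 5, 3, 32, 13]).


rec_sum([43, 46, 48, 5, 3, 32, 13]) = 43 + rec_sum([46, 48, 5, 3, 32, 13])
rec_sum([46, 48, 5, 3, 32, 13]) = 46 + rec_sum([48, 5, 3, 32, 13])
rec_sum([48, 5, 3, 32, 13]) = 48 + rec_sum([5, 3, 32, 13])
rec_sum([5, 3, 32, 13]) = 5 + rec_sum([3, 32, 13])
rec_sum([3, 32, 13]) = 3 + rec_sum([32, 13])
rec_sum([32, 13]) = 32 + rec_sum([13])
rec_sum([13]) = 13 + rec_sum([])
rec_sum([]) = 0  (base case)
Total: 43 + 46 + 48 + 5 + 3 + 32 + 13 + 0 = 190

190


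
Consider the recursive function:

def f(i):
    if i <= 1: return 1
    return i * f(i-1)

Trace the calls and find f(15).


f(15)
= 15 * f(14)
= 15 * 14 * f(13)
= 15 * 14 * 13 * f(12)
= 15 * 14 * 13 * 12 * f(11)
= 15 * 14 * 13 * 12 * 11 * f(10)
= 15 * 14 * 13 * 12 * 11 * 10 * f(9)
= 15 * 14 * 13 * 12 * 11 * 10 * 9 * f(8)
= 15 * 14 * 13 * 12 * 11 * 10 * 9 * 8 * f(7)
= 15 * 14 * 13 * 12 * 11 * 10 * 9 * 8 * 7 * f(6)
= 15 * 14 * 13 * 12 * 11 * 10 * 9 * 8 * 7 * 6 * f(5)
= 15 * 14 * 13 * 12 * 11 * 10 * 9 * 8 * 7 * 6 * 5 * f(4)
= 15 * 14 * 13 * 12 * 11 * 10 * 9 * 8 * 7 * 6 * 5 * 4 * f(3)
= 15 * 14 * 13 * 12 * 11 * 10 * 9 * 8 * 7 * 6 * 5 * 4 * 3 * f(2)
= 15 * 14 * 13 * 12 * 11 * 10 * 9 * 8 * 7 * 6 * 5 * 4 * 3 * 2 * f(1)
= 15 * 14 * 13 * 12 * 11 * 10 * 9 * 8 * 7 * 6 * 5 * 4 * 3 * 2 * 1
= 1307674368000

1307674368000


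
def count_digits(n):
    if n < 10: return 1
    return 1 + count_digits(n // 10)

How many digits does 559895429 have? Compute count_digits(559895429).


count_digits(559895429) = 1 + count_digits(55989542)
count_digits(55989542) = 1 + count_digits(5598954)
count_digits(5598954) = 1 + count_digits(559895)
count_digits(559895) = 1 + count_digits(55989)
count_digits(55989) = 1 + count_digits(5598)
count_digits(5598) = 1 + count_digits(559)
count_digits(559) = 1 + count_digits(55)
count_digits(55) = 1 + count_digits(5)
count_digits(5) = 1  (base case: 5 < 10)
Unwinding: 1 + 1 + 1 + 1 + 1 + 1 + 1 + 1 + 1 = 9

9


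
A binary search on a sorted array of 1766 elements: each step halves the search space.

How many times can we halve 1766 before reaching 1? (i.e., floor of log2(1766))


1766 / 2 = 883
883 / 2 = 441
441 / 2 = 220
220 / 2 = 110
110 / 2 = 55
55 / 2 = 27
27 / 2 = 13
13 / 2 = 6
6 / 2 = 3
3 / 2 = 1
Reached 1 after 10 halvings

10


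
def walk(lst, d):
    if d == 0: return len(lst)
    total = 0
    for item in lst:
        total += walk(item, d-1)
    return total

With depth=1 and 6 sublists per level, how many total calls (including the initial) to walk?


At depth 0 (root): 1 call
At depth 1: each of 1 parents calls walk on 6 children = 6 calls
Total: 1 + 6 = 7

7


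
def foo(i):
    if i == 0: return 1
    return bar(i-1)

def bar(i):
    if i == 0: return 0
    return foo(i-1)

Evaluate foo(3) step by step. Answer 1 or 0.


foo(3) = bar(2)
bar(2) = foo(1)
foo(1) = bar(0)
bar(0) = 0  (base case)
Result: 0

0


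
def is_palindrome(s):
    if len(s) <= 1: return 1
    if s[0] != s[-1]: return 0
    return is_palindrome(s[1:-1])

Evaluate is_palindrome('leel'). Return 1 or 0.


is_palindrome('leel'): s[0]='l' == s[-1]='l' -> check is_palindrome('ee')
is_palindrome('ee'): s[0]='e' == s[-1]='e' -> check is_palindrome('')
is_palindrome(''): len <= 1 -> return 1  (base case)
Result: 1 (palindrome)

1


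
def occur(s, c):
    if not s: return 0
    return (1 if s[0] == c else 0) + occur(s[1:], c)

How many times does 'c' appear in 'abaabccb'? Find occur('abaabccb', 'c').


s[0]='a' != 'c' -> 0
s[0]='b' != 'c' -> 0
s[0]='a' != 'c' -> 0
s[0]='a' != 'c' -> 0
s[0]='b' != 'c' -> 0
s[0]='c' == 'c' -> 1
s[0]='c' == 'c' -> 1
s[0]='b' != 'c' -> 0
Sum: 0 + 0 + 0 + 0 + 0 + 1 + 1 + 0 = 2

2


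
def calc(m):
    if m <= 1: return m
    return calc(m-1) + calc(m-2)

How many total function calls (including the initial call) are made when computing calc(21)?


Let C(n) = total calls for calc(n)
C(0) = 1, C(1) = 1
C(2) = 1 + C(1) + C(0) = 1 + 1 + 1 = 3
C(3) = 1 + C(2) + C(1) = 1 + 3 + 1 = 5
C(4) = 1 + C(3) + C(2) = 1 + 5 + 3 = 9
C(5) = 1 + C(4) + C(3) = 1 + 9 + 5 = 15
C(6) = 1 + C(5) + C(4) = 1 + 15 + 9 = 25
C(7) = 1 + C(6) + C(5) = 1 + 25 + 15 = 41
C(8) = 1 + C(7) + C(6) = 1 + 41 + 25 = 67
C(9) = 1 + C(8) + C(7) = 1 + 67 + 41 = 109
C(10) = 1 + C(9) + C(8) = 1 + 109 + 67 = 177
C(11) = 1 + C(10) + C(9) = 1 + 177 + 109 = 287
C(12) = 1 + C(11) + C(10) = 1 + 287 + 177 = 465
C(13) = 1 + C(12) + C(11) = 1 + 465 + 287 = 753
C(14) = 1 + C(13) + C(12) = 1 + 753 + 465 = 1219
C(15) = 1 + C(14) + C(13) = 1 + 1219 + 753 = 1973
C(16) = 1 + C(15) + C(14) = 1 + 1973 + 1219 = 3193
C(17) = 1 + C(16) + C(15) = 1 + 3193 + 1973 = 5167
C(18) = 1 + C(17) + C(16) = 1 + 5167 + 3193 = 8361
C(19) = 1 + C(18) + C(17) = 1 + 8361 + 5167 = 13529
C(20) = 1 + C(19) + C(18) = 1 + 13529 + 8361 = 21891
C(21) = 1 + C(20) + C(19) = 1 + 21891 + 13529 = 35421

35421


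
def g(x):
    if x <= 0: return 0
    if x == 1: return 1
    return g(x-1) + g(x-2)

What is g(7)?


Computing g(7) bottom-up:
g(0) = 0
g(1) = 1
g(2) = g(1) + g(0) = 1 + 0 = 1
g(3) = g(2) + g(1) = 1 + 1 = 2
g(4) = g(3) + g(2) = 2 + 1 = 3
g(5) = g(4) + g(3) = 3 + 2 = 5
g(6) = g(5) + g(4) = 5 + 3 = 8
g(7) = g(6) + g(5) = 8 + 5 = 13

13


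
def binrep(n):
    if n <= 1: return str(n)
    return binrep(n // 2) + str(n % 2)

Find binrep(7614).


binrep(7614) = binrep(3807) + '0'
binrep(3807) = binrep(1903) + '1'
binrep(1903) = binrep(951) + '1'
binrep(951) = binrep(475) + '1'
binrep(475) = binrep(237) + '1'
binrep(237) = binrep(118) + '1'
binrep(118) = binrep(59) + '0'
binrep(59) = binrep(29) + '1'
binrep(29) = binrep(14) + '1'
binrep(14) = binrep(7) + '0'
binrep(7) = binrep(3) + '1'
binrep(3) = binrep(1) + '1'
binrep(1) = '1'  (base case)
Concatenating: '1' + '1' + '1' + '0' + '1' + '1' + '0' + '1' + '1' + '1' + '1' + '1' + '0' = '1110110111110'

1110110111110


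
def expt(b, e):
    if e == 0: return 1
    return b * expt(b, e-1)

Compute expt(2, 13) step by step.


expt(2, 13)
= 2 * expt(2, 12)
= 2 * 2 * expt(2, 11)
= 2 * 2 * 2 * expt(2, 10)
= 2 * 2 * 2 * 2 * expt(2, 9)
= 2 * 2 * 2 * 2 * 2 * expt(2, 8)
= 2 * 2 * 2 * 2 * 2 * 2 * expt(2, 7)
= 2 * 2 * 2 * 2 * 2 * 2 * 2 * expt(2, 6)
= 2 * 2 * 2 * 2 * 2 * 2 * 2 * 2 * expt(2, 5)
= 2 * 2 * 2 * 2 * 2 * 2 * 2 * 2 * 2 * expt(2, 4)
= 2 * 2 * 2 * 2 * 2 * 2 * 2 * 2 * 2 * 2 * expt(2, 3)
= 2 * 2 * 2 * 2 * 2 * 2 * 2 * 2 * 2 * 2 * 2 * expt(2, 2)
= 2 * 2 * 2 * 2 * 2 * 2 * 2 * 2 * 2 * 2 * 2 * 2 * expt(2, 1)
= 2 * 2 * 2 * 2 * 2 * 2 * 2 * 2 * 2 * 2 * 2 * 2 * 2 * expt(2, 0)
= 2 * 2 * 2 * 2 * 2 * 2 * 2 * 2 * 2 * 2 * 2 * 2 * 2 * 1
= 8192

8192


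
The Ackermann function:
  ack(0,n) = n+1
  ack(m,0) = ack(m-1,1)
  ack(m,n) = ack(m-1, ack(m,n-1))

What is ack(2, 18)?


ack(2, 18) = ack(1, ack(2, 17))
  ack(2, 17) = ack(1, ack(2, 16))
    ack(2, 16) = ack(1, ack(2, 15))
      ack(2, 15) = ack(1, ack(2, 14))
        ack(2, 14) = ack(1, ack(2, 13))
          ack(2, 13) = ack(1, ack(2, 12))
          ack(2, 12) = ack(1, ack(2, 11))
          ack(2, 11) = ack(1, ack(2, 10))
          ack(2, 10) = ack(1, ack(2, 9))
          ack(2, 9) = ack(1, ack(2, 8))
          ack(2, 8) = ack(1, ack(2, 7))
          ack(2, 7) = ack(1, ack(2, 6))
          ack(2, 6) = ack(1, ack(2, 5))
          ack(2, 5) = ack(1, ack(2, 4))
          ack(2, 4) = ack(1, ack(2, 3))
          ack(2, 3) = ack(1, ack(2, 2))
          ack(2, 2) = ack(1, ack(2, 1))
          ack(2, 1) = ack(1, ack(2, 0))
          ack(2, 0) = ack(1, 1)
          ack(1, 1) = ack(0, ack(1, 0))
          ack(1, 0) = ack(0, 1)
          ack(0, 1) = 2
            = ack(0, 2)
          ack(0, 2) = 3
            = ack(1, 3)
... (trace truncated)
Result: ack(2, 18) = 39

39


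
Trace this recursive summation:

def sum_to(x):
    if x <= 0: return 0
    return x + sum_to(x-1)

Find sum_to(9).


sum_to(9)
= 9 + 8 + 7 + 6 + 5 + 4 + 3 + 2 + 1 + sum_to(0)
= 9 + 8 + 7 + 6 + 5 + 4 + 3 + 2 + 1 + 0
= 45

45


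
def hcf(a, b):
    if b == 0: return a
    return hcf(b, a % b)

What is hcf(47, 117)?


hcf(47, 117) = hcf(117, 47)
hcf(117, 47) = hcf(47, 23)
hcf(47, 23) = hcf(23, 1)
hcf(23, 1) = hcf(1, 0)
hcf(1, 0) = 1  (base case)

1


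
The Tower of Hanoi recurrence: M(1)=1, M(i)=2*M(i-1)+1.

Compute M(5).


M(5) = 2 * M(4) + 1
M(4) = 2 * M(3) + 1
M(3) = 2 * M(2) + 1
M(2) = 2 * M(1) + 1
M(1) = 1  (base case)
M(2) = 2 * 1 + 1 = 3
M(3) = 2 * 3 + 1 = 7
M(4) = 2 * 7 + 1 = 15
M(5) = 2 * 15 + 1 = 31

31


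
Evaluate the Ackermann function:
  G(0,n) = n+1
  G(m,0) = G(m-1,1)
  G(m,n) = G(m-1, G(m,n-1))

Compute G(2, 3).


G(2, 3) = G(1, G(2, 2))
  G(2, 2) = G(1, G(2, 1))
    G(2, 1) = G(1, G(2, 0))
      G(2, 0) = G(1, 1)
        G(1, 1) = G(0, G(1, 0))
          G(1, 0) = G(0, 1)
          G(0, 1) = 2
          = G(0, 2)
          G(0, 2) = 3
      = G(1, 3)
      G(1, 3) = G(0, G(1, 2))
        G(1, 2) = G(0, G(1, 1))
          G(1, 1) = G(0, G(1, 0))
          G(1, 0) = G(0, 1)
          G(0, 1) = 2
            = G(0, 2)
          G(0, 2) = 3
          = G(0, 3)
          G(0, 3) = 4
        = G(0, 4)
        G(0, 4) = 5
    = G(1, 5)
    G(1, 5) = G(0, G(1, 4))
      G(1, 4) = G(0, G(1, 3))
        G(1, 3) = G(0, G(1, 2))
... (trace truncated)
Result: G(2, 3) = 9

9


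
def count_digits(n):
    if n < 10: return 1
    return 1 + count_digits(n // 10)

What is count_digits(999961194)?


count_digits(999961194) = 1 + count_digits(99996119)
count_digits(99996119) = 1 + count_digits(9999611)
count_digits(9999611) = 1 + count_digits(999961)
count_digits(999961) = 1 + count_digits(99996)
count_digits(99996) = 1 + count_digits(9999)
count_digits(9999) = 1 + count_digits(999)
count_digits(999) = 1 + count_digits(99)
count_digits(99) = 1 + count_digits(9)
count_digits(9) = 1  (base case: 9 < 10)
Unwinding: 1 + 1 + 1 + 1 + 1 + 1 + 1 + 1 + 1 = 9

9


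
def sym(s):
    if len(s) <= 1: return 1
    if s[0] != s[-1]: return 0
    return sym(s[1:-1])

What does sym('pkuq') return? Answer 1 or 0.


sym('pkuq'): s[0]='p' != s[-1]='q' -> return 0
Result: 0 (not a palindrome)

0


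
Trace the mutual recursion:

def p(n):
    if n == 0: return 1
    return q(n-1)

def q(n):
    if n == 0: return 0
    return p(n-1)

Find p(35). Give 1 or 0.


p(35) = q(34)
q(34) = p(33)
p(33) = q(32)
q(32) = p(31)
p(31) = q(30)
q(30) = p(29)
p(29) = q(28)
q(28) = p(27)
p(27) = q(26)
q(26) = p(25)
p(25) = q(24)
q(24) = p(23)
p(23) = q(22)
q(22) = p(21)
p(21) = q(20)
q(20) = p(19)
p(19) = q(18)
q(18) = p(17)
p(17) = q(16)
q(16) = p(15)
p(15) = q(14)
q(14) = p(13)
p(13) = q(12)
q(12) = p(11)
p(11) = q(10)
q(10) = p(9)
p(9) = q(8)
q(8) = p(7)
p(7) = q(6)
q(6) = p(5)
p(5) = q(4)
q(4) = p(3)
p(3) = q(2)
q(2) = p(1)
p(1) = q(0)
q(0) = 0  (base case)
Result: 0

0


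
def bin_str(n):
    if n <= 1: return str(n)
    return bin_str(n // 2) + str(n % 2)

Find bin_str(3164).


bin_str(3164) = bin_str(1582) + '0'
bin_str(1582) = bin_str(791) + '0'
bin_str(791) = bin_str(395) + '1'
bin_str(395) = bin_str(197) + '1'
bin_str(197) = bin_str(98) + '1'
bin_str(98) = bin_str(49) + '0'
bin_str(49) = bin_str(24) + '1'
bin_str(24) = bin_str(12) + '0'
bin_str(12) = bin_str(6) + '0'
bin_str(6) = bin_str(3) + '0'
bin_str(3) = bin_str(1) + '1'
bin_str(1) = '1'  (base case)
Concatenating: '1' + '1' + '0' + '0' + '0' + '1' + '0' + '1' + '1' + '1' + '0' + '0' = '110001011100'

110001011100


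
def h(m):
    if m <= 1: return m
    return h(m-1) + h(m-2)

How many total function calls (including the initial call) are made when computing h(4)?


Let C(n) = total calls for h(n)
C(0) = 1, C(1) = 1
C(2) = 1 + C(1) + C(0) = 1 + 1 + 1 = 3
C(3) = 1 + C(2) + C(1) = 1 + 3 + 1 = 5
C(4) = 1 + C(3) + C(2) = 1 + 5 + 3 = 9

9


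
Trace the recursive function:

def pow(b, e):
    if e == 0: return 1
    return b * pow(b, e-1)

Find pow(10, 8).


pow(10, 8)
= 10 * pow(10, 7)
= 10 * 10 * pow(10, 6)
= 10 * 10 * 10 * pow(10, 5)
= 10 * 10 * 10 * 10 * pow(10, 4)
= 10 * 10 * 10 * 10 * 10 * pow(10, 3)
= 10 * 10 * 10 * 10 * 10 * 10 * pow(10, 2)
= 10 * 10 * 10 * 10 * 10 * 10 * 10 * pow(10, 1)
= 10 * 10 * 10 * 10 * 10 * 10 * 10 * 10 * pow(10, 0)
= 10 * 10 * 10 * 10 * 10 * 10 * 10 * 10 * 1
= 100000000

100000000


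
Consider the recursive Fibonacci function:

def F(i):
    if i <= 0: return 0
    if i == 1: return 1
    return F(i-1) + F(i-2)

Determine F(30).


Computing F(30) bottom-up:
F(0) = 0
F(1) = 1
F(2) = F(1) + F(0) = 1 + 0 = 1
F(3) = F(2) + F(1) = 1 + 1 = 2
F(4) = F(3) + F(2) = 2 + 1 = 3
F(5) = F(4) + F(3) = 3 + 2 = 5
F(6) = F(5) + F(4) = 5 + 3 = 8
F(7) = F(6) + F(5) = 8 + 5 = 13
F(8) = F(7) + F(6) = 13 + 8 = 21
F(9) = F(8) + F(7) = 21 + 13 = 34
F(10) = F(9) + F(8) = 34 + 21 = 55
F(11) = F(10) + F(9) = 55 + 34 = 89
F(12) = F(11) + F(10) = 89 + 55 = 144
F(13) = F(12) + F(11) = 144 + 89 = 233
F(14) = F(13) + F(12) = 233 + 144 = 377
F(15) = F(14) + F(13) = 377 + 233 = 610
F(16) = F(15) + F(14) = 610 + 377 = 987
F(17) = F(16) + F(15) = 987 + 610 = 1597
F(18) = F(17) + F(16) = 1597 + 987 = 2584
F(19) = F(18) + F(17) = 2584 + 1597 = 4181
F(20) = F(19) + F(18) = 4181 + 2584 = 6765
F(21) = F(20) + F(19) = 6765 + 4181 = 10946
F(22) = F(21) + F(20) = 10946 + 6765 = 17711
F(23) = F(22) + F(21) = 17711 + 10946 = 28657
F(24) = F(23) + F(22) = 28657 + 17711 = 46368
F(25) = F(24) + F(23) = 46368 + 28657 = 75025
F(26) = F(25) + F(24) = 75025 + 46368 = 121393
F(27) = F(26) + F(25) = 121393 + 75025 = 196418
F(28) = F(27) + F(26) = 196418 + 121393 = 317811
F(29) = F(28) + F(27) = 317811 + 196418 = 514229
F(30) = F(29) + F(28) = 514229 + 317811 = 832040

832040


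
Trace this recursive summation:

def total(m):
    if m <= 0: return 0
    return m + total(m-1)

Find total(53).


total(53)
= 53 + 52 + 51 + 50 + 49 + 48 + 47 + 46 + 45 + 44 + 43 + 42 + 41 + 40 + 39 + 38 + 37 + 36 + 35 + 34 + 33 + 32 + 31 + 30 + 29 + 28 + 27 + 26 + 25 + 24 + 23 + 22 + 21 + 20 + 19 + 18 + 17 + 16 + 15 + 14 + 13 + 12 + 11 + 10 + 9 + 8 + 7 + 6 + 5 + 4 + 3 + 2 + 1 + total(0)
= 53 + 52 + 51 + 50 + 49 + 48 + 47 + 46 + 45 + 44 + 43 + 42 + 41 + 40 + 39 + 38 + 37 + 36 + 35 + 34 + 33 + 32 + 31 + 30 + 29 + 28 + 27 + 26 + 25 + 24 + 23 + 22 + 21 + 20 + 19 + 18 + 17 + 16 + 15 + 14 + 13 + 12 + 11 + 10 + 9 + 8 + 7 + 6 + 5 + 4 + 3 + 2 + 1 + 0
= 1431

1431


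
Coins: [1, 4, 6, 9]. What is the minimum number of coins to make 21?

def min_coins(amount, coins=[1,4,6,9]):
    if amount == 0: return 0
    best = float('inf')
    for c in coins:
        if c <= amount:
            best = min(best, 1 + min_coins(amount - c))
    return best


Building up with DP:
min_coins(0) = 0
min_coins(1) = min(1+min_coins(0)=1+0=1) = 1
min_coins(2) = min(1+min_coins(1)=1+1=2) = 2
min_coins(3) = min(1+min_coins(2)=1+2=3) = 3
min_coins(4) = min(1+min_coins(3)=1+3=4, 1+min_coins(0)=1+0=1) = 1
min_coins(5) = min(1+min_coins(4)=1+1=2, 1+min_coins(1)=1+1=2) = 2
min_coins(6) = min(1+min_coins(5)=1+2=3, 1+min_coins(2)=1+2=3, 1+min_coins(0)=1+0=1) = 1
min_coins(7) = min(1+min_coins(6)=1+1=2, 1+min_coins(3)=1+3=4, 1+min_coins(1)=1+1=2) = 2
min_coins(8) = min(1+min_coins(7)=1+2=3, 1+min_coins(4)=1+1=2, 1+min_coins(2)=1+2=3) = 2
min_coins(9) = min(1+min_coins(8)=1+2=3, 1+min_coins(5)=1+2=3, 1+min_coins(3)=1+3=4, 1+min_coins(0)=1+0=1) = 1
min_coins(10) = min(1+min_coins(9)=1+1=2, 1+min_coins(6)=1+1=2, 1+min_coins(4)=1+1=2, 1+min_coins(1)=1+1=2) = 2
min_coins(11) = min(1+min_coins(10)=1+2=3, 1+min_coins(7)=1+2=3, 1+min_coins(5)=1+2=3, 1+min_coins(2)=1+2=3) = 3
min_coins(12) = min(1+min_coins(11)=1+3=4, 1+min_coins(8)=1+2=3, 1+min_coins(6)=1+1=2, 1+min_coins(3)=1+3=4) = 2
min_coins(13) = min(1+min_coins(12)=1+2=3, 1+min_coins(9)=1+1=2, 1+min_coins(7)=1+2=3, 1+min_coins(4)=1+1=2) = 2
min_coins(14) = min(1+min_coins(13)=1+2=3, 1+min_coins(10)=1+2=3, 1+min_coins(8)=1+2=3, 1+min_coins(5)=1+2=3) = 3
min_coins(15) = min(1+min_coins(14)=1+3=4, 1+min_coins(11)=1+3=4, 1+min_coins(9)=1+1=2, 1+min_coins(6)=1+1=2) = 2
min_coins(16) = min(1+min_coins(15)=1+2=3, 1+min_coins(12)=1+2=3, 1+min_coins(10)=1+2=3, 1+min_coins(7)=1+2=3) = 3
min_coins(17) = min(1+min_coins(16)=1+3=4, 1+min_coins(13)=1+2=3, 1+min_coins(11)=1+3=4, 1+min_coins(8)=1+2=3) = 3
min_coins(18) = min(1+min_coins(17)=1+3=4, 1+min_coins(14)=1+3=4, 1+min_coins(12)=1+2=3, 1+min_coins(9)=1+1=2) = 2
min_coins(19) = min(1+min_coins(18)=1+2=3, 1+min_coins(15)=1+2=3, 1+min_coins(13)=1+2=3, 1+min_coins(10)=1+2=3) = 3
min_coins(20) = min(1+min_coins(19)=1+3=4, 1+min_coins(16)=1+3=4, 1+min_coins(14)=1+3=4, 1+min_coins(11)=1+3=4) = 4
min_coins(21) = min(1+min_coins(20)=1+4=5, 1+min_coins(17)=1+3=4, 1+min_coins(15)=1+2=3, 1+min_coins(12)=1+2=3) = 3

3


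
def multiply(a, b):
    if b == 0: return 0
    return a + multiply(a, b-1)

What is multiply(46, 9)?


multiply(46, 9) = 46 + multiply(46, 8)
multiply(46, 8) = 46 + multiply(46, 7)
multiply(46, 7) = 46 + multiply(46, 6)
multiply(46, 6) = 46 + multiply(46, 5)
multiply(46, 5) = 46 + multiply(46, 4)
multiply(46, 4) = 46 + multiply(46, 3)
multiply(46, 3) = 46 + multiply(46, 2)
multiply(46, 2) = 46 + multiply(46, 1)
multiply(46, 1) = 46 + multiply(46, 0)
multiply(46, 0) = 0  (base case)
Total: 46 + 46 + 46 + 46 + 46 + 46 + 46 + 46 + 46 + 0 = 414

414


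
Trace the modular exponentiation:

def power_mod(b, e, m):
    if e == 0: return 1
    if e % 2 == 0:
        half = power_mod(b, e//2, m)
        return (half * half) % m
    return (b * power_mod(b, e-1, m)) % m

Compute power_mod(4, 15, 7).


power_mod(4, 15, 7): e is odd, compute power_mod(4, 14, 7)
  power_mod(4, 14, 7): e is even, compute power_mod(4, 7, 7)
    power_mod(4, 7, 7): e is odd, compute power_mod(4, 6, 7)
      power_mod(4, 6, 7): e is even, compute power_mod(4, 3, 7)
        power_mod(4, 3, 7): e is odd, compute power_mod(4, 2, 7)
          power_mod(4, 2, 7): e is even, compute power_mod(4, 1, 7)
          power_mod(4, 1, 7): e is odd, compute power_mod(4, 0, 7)
          power_mod(4, 0, 7) = 1
          (4 * 1) % 7 = 4
          half=4, (4*4) % 7 = 2
        (4 * 2) % 7 = 1
      half=1, (1*1) % 7 = 1
    (4 * 1) % 7 = 4
  half=4, (4*4) % 7 = 2
(4 * 2) % 7 = 1

1


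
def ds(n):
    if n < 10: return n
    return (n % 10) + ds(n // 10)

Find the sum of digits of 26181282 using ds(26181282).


ds(26181282) = 2 + ds(2618128)
ds(2618128) = 8 + ds(261812)
ds(261812) = 2 + ds(26181)
ds(26181) = 1 + ds(2618)
ds(2618) = 8 + ds(261)
ds(261) = 1 + ds(26)
ds(26) = 6 + ds(2)
ds(2) = 2  (base case)
Total: 2 + 8 + 2 + 1 + 8 + 1 + 6 + 2 = 30

30


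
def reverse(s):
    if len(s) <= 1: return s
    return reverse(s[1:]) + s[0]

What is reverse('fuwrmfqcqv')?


reverse('fuwrmfqcqv') = reverse('uwrmfqcqv') + 'f'
reverse('uwrmfqcqv') = reverse('wrmfqcqv') + 'u'
reverse('wrmfqcqv') = reverse('rmfqcqv') + 'w'
reverse('rmfqcqv') = reverse('mfqcqv') + 'r'
reverse('mfqcqv') = reverse('fqcqv') + 'm'
reverse('fqcqv') = reverse('qcqv') + 'f'
reverse('qcqv') = reverse('cqv') + 'q'
reverse('cqv') = reverse('qv') + 'c'
reverse('qv') = reverse('v') + 'q'
reverse('v') = 'v'  (base case)
Concatenating: 'v' + 'q' + 'c' + 'q' + 'f' + 'm' + 'r' + 'w' + 'u' + 'f' = 'vqcqfmrwuf'

vqcqfmrwuf


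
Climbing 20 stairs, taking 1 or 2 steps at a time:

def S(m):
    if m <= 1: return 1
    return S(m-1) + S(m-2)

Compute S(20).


Building up from base cases:
S(0) = 1
S(1) = 1
S(2) = S(1) + S(0) = 1 + 1 = 2
S(3) = S(2) + S(1) = 2 + 1 = 3
S(4) = S(3) + S(2) = 3 + 2 = 5
S(5) = S(4) + S(3) = 5 + 3 = 8
S(6) = S(5) + S(4) = 8 + 5 = 13
S(7) = S(6) + S(5) = 13 + 8 = 21
S(8) = S(7) + S(6) = 21 + 13 = 34
S(9) = S(8) + S(7) = 34 + 21 = 55
S(10) = S(9) + S(8) = 55 + 34 = 89
S(11) = S(10) + S(9) = 89 + 55 = 144
S(12) = S(11) + S(10) = 144 + 89 = 233
S(13) = S(12) + S(11) = 233 + 144 = 377
S(14) = S(13) + S(12) = 377 + 233 = 610
S(15) = S(14) + S(13) = 610 + 377 = 987
S(16) = S(15) + S(14) = 987 + 610 = 1597
S(17) = S(16) + S(15) = 1597 + 987 = 2584
S(18) = S(17) + S(16) = 2584 + 1597 = 4181
S(19) = S(18) + S(17) = 4181 + 2584 = 6765
S(20) = S(19) + S(18) = 6765 + 4181 = 10946

10946


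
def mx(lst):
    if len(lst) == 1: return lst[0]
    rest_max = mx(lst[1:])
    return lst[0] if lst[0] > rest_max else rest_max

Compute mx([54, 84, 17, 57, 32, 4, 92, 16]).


mx([54, 84, 17, 57, 32, 4, 92, 16]): compare 54 with mx([84, 17, 57, 32, 4, 92, 16])
mx([84, 17, 57, 32, 4, 92, 16]): compare 84 with mx([17, 57, 32, 4, 92, 16])
mx([17, 57, 32, 4, 92, 16]): compare 17 with mx([57, 32, 4, 92, 16])
mx([57, 32, 4, 92, 16]): compare 57 with mx([32, 4, 92, 16])
mx([32, 4, 92, 16]): compare 32 with mx([4, 92, 16])
mx([4, 92, 16]): compare 4 with mx([92, 16])
mx([92, 16]): compare 92 with mx([16])
mx([16]) = 16  (base case)
Compare 92 with 16 -> 92
Compare 4 with 92 -> 92
Compare 32 with 92 -> 92
Compare 57 with 92 -> 92
Compare 17 with 92 -> 92
Compare 84 with 92 -> 92
Compare 54 with 92 -> 92

92


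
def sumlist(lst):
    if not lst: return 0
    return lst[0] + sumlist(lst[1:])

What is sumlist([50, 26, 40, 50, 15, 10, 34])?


sumlist([50, 26, 40, 50, 15, 10, 34]) = 50 + sumlist([26, 40, 50, 15, 10, 34])
sumlist([26, 40, 50, 15, 10, 34]) = 26 + sumlist([40, 50, 15, 10, 34])
sumlist([40, 50, 15, 10, 34]) = 40 + sumlist([50, 15, 10, 34])
sumlist([50, 15, 10, 34]) = 50 + sumlist([15, 10, 34])
sumlist([15, 10, 34]) = 15 + sumlist([10, 34])
sumlist([10, 34]) = 10 + sumlist([34])
sumlist([34]) = 34 + sumlist([])
sumlist([]) = 0  (base case)
Total: 50 + 26 + 40 + 50 + 15 + 10 + 34 + 0 = 225

225


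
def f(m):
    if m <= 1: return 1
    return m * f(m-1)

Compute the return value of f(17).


f(17)
= 17 * f(16)
= 17 * 16 * f(15)
= 17 * 16 * 15 * f(14)
= 17 * 16 * 15 * 14 * f(13)
= 17 * 16 * 15 * 14 * 13 * f(12)
= 17 * 16 * 15 * 14 * 13 * 12 * f(11)
= 17 * 16 * 15 * 14 * 13 * 12 * 11 * f(10)
= 17 * 16 * 15 * 14 * 13 * 12 * 11 * 10 * f(9)
= 17 * 16 * 15 * 14 * 13 * 12 * 11 * 10 * 9 * f(8)
= 17 * 16 * 15 * 14 * 13 * 12 * 11 * 10 * 9 * 8 * f(7)
= 17 * 16 * 15 * 14 * 13 * 12 * 11 * 10 * 9 * 8 * 7 * f(6)
= 17 * 16 * 15 * 14 * 13 * 12 * 11 * 10 * 9 * 8 * 7 * 6 * f(5)
= 17 * 16 * 15 * 14 * 13 * 12 * 11 * 10 * 9 * 8 * 7 * 6 * 5 * f(4)
= 17 * 16 * 15 * 14 * 13 * 12 * 11 * 10 * 9 * 8 * 7 * 6 * 5 * 4 * f(3)
= 17 * 16 * 15 * 14 * 13 * 12 * 11 * 10 * 9 * 8 * 7 * 6 * 5 * 4 * 3 * f(2)
= 17 * 16 * 15 * 14 * 13 * 12 * 11 * 10 * 9 * 8 * 7 * 6 * 5 * 4 * 3 * 2 * f(1)
= 17 * 16 * 15 * 14 * 13 * 12 * 11 * 10 * 9 * 8 * 7 * 6 * 5 * 4 * 3 * 2 * 1
= 355687428096000

355687428096000


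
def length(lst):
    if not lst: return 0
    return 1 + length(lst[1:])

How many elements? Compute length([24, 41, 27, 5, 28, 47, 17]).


length([24, 41, 27, 5, 28, 47, 17]) = 1 + length([41, 27, 5, 28, 47, 17])
length([41, 27, 5, 28, 47, 17]) = 1 + length([27, 5, 28, 47, 17])
length([27, 5, 28, 47, 17]) = 1 + length([5, 28, 47, 17])
length([5, 28, 47, 17]) = 1 + length([28, 47, 17])
length([28, 47, 17]) = 1 + length([47, 17])
length([47, 17]) = 1 + length([17])
length([17]) = 1 + length([])
length([]) = 0  (base case)
Unwinding: 1 + 1 + 1 + 1 + 1 + 1 + 1 + 0 = 7

7


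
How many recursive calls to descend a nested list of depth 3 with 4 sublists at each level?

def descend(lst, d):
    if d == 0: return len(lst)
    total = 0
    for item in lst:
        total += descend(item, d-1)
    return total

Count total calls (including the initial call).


At depth 0 (root): 1 call
At depth 1: each of 1 parents calls descend on 4 children = 4 calls
At depth 2: each of 4 parents calls descend on 4 children = 16 calls
At depth 3: each of 16 parents calls descend on 4 children = 64 calls
Total: 1 + 4 + 16 + 64 = 85

85


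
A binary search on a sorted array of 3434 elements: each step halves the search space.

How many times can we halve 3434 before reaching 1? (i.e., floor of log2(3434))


3434 / 2 = 1717
1717 / 2 = 858
858 / 2 = 429
429 / 2 = 214
214 / 2 = 107
107 / 2 = 53
53 / 2 = 26
26 / 2 = 13
13 / 2 = 6
6 / 2 = 3
3 / 2 = 1
Reached 1 after 11 halvings

11


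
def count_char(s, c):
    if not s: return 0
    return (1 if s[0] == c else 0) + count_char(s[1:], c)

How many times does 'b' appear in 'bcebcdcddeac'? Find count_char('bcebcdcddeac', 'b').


s[0]='b' == 'b' -> 1
s[0]='c' != 'b' -> 0
s[0]='e' != 'b' -> 0
s[0]='b' == 'b' -> 1
s[0]='c' != 'b' -> 0
s[0]='d' != 'b' -> 0
s[0]='c' != 'b' -> 0
s[0]='d' != 'b' -> 0
s[0]='d' != 'b' -> 0
s[0]='e' != 'b' -> 0
s[0]='a' != 'b' -> 0
s[0]='c' != 'b' -> 0
Sum: 1 + 0 + 0 + 1 + 0 + 0 + 0 + 0 + 0 + 0 + 0 + 0 = 2

2


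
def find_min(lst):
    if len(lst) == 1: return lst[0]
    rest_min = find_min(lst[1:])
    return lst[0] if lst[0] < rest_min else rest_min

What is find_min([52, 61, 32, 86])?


find_min([52, 61, 32, 86]): compare 52 with find_min([61, 32, 86])
find_min([61, 32, 86]): compare 61 with find_min([32, 86])
find_min([32, 86]): compare 32 with find_min([86])
find_min([86]) = 86  (base case)
Compare 32 with 86 -> 32
Compare 61 with 32 -> 32
Compare 52 with 32 -> 32

32


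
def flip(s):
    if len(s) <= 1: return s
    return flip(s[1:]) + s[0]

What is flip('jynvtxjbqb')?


flip('jynvtxjbqb') = flip('ynvtxjbqb') + 'j'
flip('ynvtxjbqb') = flip('nvtxjbqb') + 'y'
flip('nvtxjbqb') = flip('vtxjbqb') + 'n'
flip('vtxjbqb') = flip('txjbqb') + 'v'
flip('txjbqb') = flip('xjbqb') + 't'
flip('xjbqb') = flip('jbqb') + 'x'
flip('jbqb') = flip('bqb') + 'j'
flip('bqb') = flip('qb') + 'b'
flip('qb') = flip('b') + 'q'
flip('b') = 'b'  (base case)
Concatenating: 'b' + 'q' + 'b' + 'j' + 'x' + 't' + 'v' + 'n' + 'y' + 'j' = 'bqbjxtvnyj'

bqbjxtvnyj


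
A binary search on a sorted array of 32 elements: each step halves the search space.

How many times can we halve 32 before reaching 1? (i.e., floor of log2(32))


32 / 2 = 16
16 / 2 = 8
8 / 2 = 4
4 / 2 = 2
2 / 2 = 1
Reached 1 after 5 halvings

5


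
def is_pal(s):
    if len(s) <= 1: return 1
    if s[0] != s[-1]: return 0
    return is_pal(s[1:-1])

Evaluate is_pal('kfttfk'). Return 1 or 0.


is_pal('kfttfk'): s[0]='k' == s[-1]='k' -> check is_pal('fttf')
is_pal('fttf'): s[0]='f' == s[-1]='f' -> check is_pal('tt')
is_pal('tt'): s[0]='t' == s[-1]='t' -> check is_pal('')
is_pal(''): len <= 1 -> return 1  (base case)
Result: 1 (palindrome)

1


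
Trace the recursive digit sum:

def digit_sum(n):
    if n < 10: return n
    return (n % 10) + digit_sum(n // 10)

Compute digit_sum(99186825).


digit_sum(99186825) = 5 + digit_sum(9918682)
digit_sum(9918682) = 2 + digit_sum(991868)
digit_sum(991868) = 8 + digit_sum(99186)
digit_sum(99186) = 6 + digit_sum(9918)
digit_sum(9918) = 8 + digit_sum(991)
digit_sum(991) = 1 + digit_sum(99)
digit_sum(99) = 9 + digit_sum(9)
digit_sum(9) = 9  (base case)
Total: 5 + 2 + 8 + 6 + 8 + 1 + 9 + 9 = 48

48


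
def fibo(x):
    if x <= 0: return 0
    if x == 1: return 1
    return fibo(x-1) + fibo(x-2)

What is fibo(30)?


Computing fibo(30) bottom-up:
fibo(0) = 0
fibo(1) = 1
fibo(2) = fibo(1) + fibo(0) = 1 + 0 = 1
fibo(3) = fibo(2) + fibo(1) = 1 + 1 = 2
fibo(4) = fibo(3) + fibo(2) = 2 + 1 = 3
fibo(5) = fibo(4) + fibo(3) = 3 + 2 = 5
fibo(6) = fibo(5) + fibo(4) = 5 + 3 = 8
fibo(7) = fibo(6) + fibo(5) = 8 + 5 = 13
fibo(8) = fibo(7) + fibo(6) = 13 + 8 = 21
fibo(9) = fibo(8) + fibo(7) = 21 + 13 = 34
fibo(10) = fibo(9) + fibo(8) = 34 + 21 = 55
fibo(11) = fibo(10) + fibo(9) = 55 + 34 = 89
fibo(12) = fibo(11) + fibo(10) = 89 + 55 = 144
fibo(13) = fibo(12) + fibo(11) = 144 + 89 = 233
fibo(14) = fibo(13) + fibo(12) = 233 + 144 = 377
fibo(15) = fibo(14) + fibo(13) = 377 + 233 = 610
fibo(16) = fibo(15) + fibo(14) = 610 + 377 = 987
fibo(17) = fibo(16) + fibo(15) = 987 + 610 = 1597
fibo(18) = fibo(17) + fibo(16) = 1597 + 987 = 2584
fibo(19) = fibo(18) + fibo(17) = 2584 + 1597 = 4181
fibo(20) = fibo(19) + fibo(18) = 4181 + 2584 = 6765
fibo(21) = fibo(20) + fibo(19) = 6765 + 4181 = 10946
fibo(22) = fibo(21) + fibo(20) = 10946 + 6765 = 17711
fibo(23) = fibo(22) + fibo(21) = 17711 + 10946 = 28657
fibo(24) = fibo(23) + fibo(22) = 28657 + 17711 = 46368
fibo(25) = fibo(24) + fibo(23) = 46368 + 28657 = 75025
fibo(26) = fibo(25) + fibo(24) = 75025 + 46368 = 121393
fibo(27) = fibo(26) + fibo(25) = 121393 + 75025 = 196418
fibo(28) = fibo(27) + fibo(26) = 196418 + 121393 = 317811
fibo(29) = fibo(28) + fibo(27) = 317811 + 196418 = 514229
fibo(30) = fibo(29) + fibo(28) = 514229 + 317811 = 832040

832040


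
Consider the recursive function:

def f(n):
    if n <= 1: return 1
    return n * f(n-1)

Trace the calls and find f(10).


f(10)
= 10 * f(9)
= 10 * 9 * f(8)
= 10 * 9 * 8 * f(7)
= 10 * 9 * 8 * 7 * f(6)
= 10 * 9 * 8 * 7 * 6 * f(5)
= 10 * 9 * 8 * 7 * 6 * 5 * f(4)
= 10 * 9 * 8 * 7 * 6 * 5 * 4 * f(3)
= 10 * 9 * 8 * 7 * 6 * 5 * 4 * 3 * f(2)
= 10 * 9 * 8 * 7 * 6 * 5 * 4 * 3 * 2 * f(1)
= 10 * 9 * 8 * 7 * 6 * 5 * 4 * 3 * 2 * 1
= 3628800

3628800


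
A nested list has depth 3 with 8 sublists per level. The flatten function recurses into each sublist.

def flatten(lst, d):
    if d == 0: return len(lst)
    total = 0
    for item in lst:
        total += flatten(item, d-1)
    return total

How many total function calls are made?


At depth 0 (root): 1 call
At depth 1: each of 1 parents calls flatten on 8 children = 8 calls
At depth 2: each of 8 parents calls flatten on 8 children = 64 calls
At depth 3: each of 64 parents calls flatten on 8 children = 512 calls
Total: 1 + 8 + 64 + 512 = 585

585


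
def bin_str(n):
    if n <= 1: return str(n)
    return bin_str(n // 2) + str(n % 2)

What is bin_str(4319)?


bin_str(4319) = bin_str(2159) + '1'
bin_str(2159) = bin_str(1079) + '1'
bin_str(1079) = bin_str(539) + '1'
bin_str(539) = bin_str(269) + '1'
bin_str(269) = bin_str(134) + '1'
bin_str(134) = bin_str(67) + '0'
bin_str(67) = bin_str(33) + '1'
bin_str(33) = bin_str(16) + '1'
bin_str(16) = bin_str(8) + '0'
bin_str(8) = bin_str(4) + '0'
bin_str(4) = bin_str(2) + '0'
bin_str(2) = bin_str(1) + '0'
bin_str(1) = '1'  (base case)
Concatenating: '1' + '0' + '0' + '0' + '0' + '1' + '1' + '0' + '1' + '1' + '1' + '1' + '1' = '1000011011111'

1000011011111


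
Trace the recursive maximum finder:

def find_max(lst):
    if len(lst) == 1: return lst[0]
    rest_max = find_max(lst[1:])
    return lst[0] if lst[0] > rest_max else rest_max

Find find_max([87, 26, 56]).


find_max([87, 26, 56]): compare 87 with find_max([26, 56])
find_max([26, 56]): compare 26 with find_max([56])
find_max([56]) = 56  (base case)
Compare 26 with 56 -> 56
Compare 87 with 56 -> 87

87


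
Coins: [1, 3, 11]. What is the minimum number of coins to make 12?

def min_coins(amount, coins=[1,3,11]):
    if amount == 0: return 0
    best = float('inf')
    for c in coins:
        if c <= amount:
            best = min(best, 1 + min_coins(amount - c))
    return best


Building up with DP:
min_coins(0) = 0
min_coins(1) = min(1+min_coins(0)=1+0=1) = 1
min_coins(2) = min(1+min_coins(1)=1+1=2) = 2
min_coins(3) = min(1+min_coins(2)=1+2=3, 1+min_coins(0)=1+0=1) = 1
min_coins(4) = min(1+min_coins(3)=1+1=2, 1+min_coins(1)=1+1=2) = 2
min_coins(5) = min(1+min_coins(4)=1+2=3, 1+min_coins(2)=1+2=3) = 3
min_coins(6) = min(1+min_coins(5)=1+3=4, 1+min_coins(3)=1+1=2) = 2
min_coins(7) = min(1+min_coins(6)=1+2=3, 1+min_coins(4)=1+2=3) = 3
min_coins(8) = min(1+min_coins(7)=1+3=4, 1+min_coins(5)=1+3=4) = 4
min_coins(9) = min(1+min_coins(8)=1+4=5, 1+min_coins(6)=1+2=3) = 3
min_coins(10) = min(1+min_coins(9)=1+3=4, 1+min_coins(7)=1+3=4) = 4
min_coins(11) = min(1+min_coins(10)=1+4=5, 1+min_coins(8)=1+4=5, 1+min_coins(0)=1+0=1) = 1
min_coins(12) = min(1+min_coins(11)=1+1=2, 1+min_coins(9)=1+3=4, 1+min_coins(1)=1+1=2) = 2

2


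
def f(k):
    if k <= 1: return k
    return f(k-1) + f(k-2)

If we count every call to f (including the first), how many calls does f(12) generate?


Let C(n) = total calls for f(n)
C(0) = 1, C(1) = 1
C(2) = 1 + C(1) + C(0) = 1 + 1 + 1 = 3
C(3) = 1 + C(2) + C(1) = 1 + 3 + 1 = 5
C(4) = 1 + C(3) + C(2) = 1 + 5 + 3 = 9
C(5) = 1 + C(4) + C(3) = 1 + 9 + 5 = 15
C(6) = 1 + C(5) + C(4) = 1 + 15 + 9 = 25
C(7) = 1 + C(6) + C(5) = 1 + 25 + 15 = 41
C(8) = 1 + C(7) + C(6) = 1 + 41 + 25 = 67
C(9) = 1 + C(8) + C(7) = 1 + 67 + 41 = 109
C(10) = 1 + C(9) + C(8) = 1 + 109 + 67 = 177
C(11) = 1 + C(10) + C(9) = 1 + 177 + 109 = 287
C(12) = 1 + C(11) + C(10) = 1 + 287 + 177 = 465

465


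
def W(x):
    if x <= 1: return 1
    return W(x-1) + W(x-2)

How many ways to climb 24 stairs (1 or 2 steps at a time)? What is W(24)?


Building up from base cases:
W(0) = 1
W(1) = 1
W(2) = W(1) + W(0) = 1 + 1 = 2
W(3) = W(2) + W(1) = 2 + 1 = 3
W(4) = W(3) + W(2) = 3 + 2 = 5
W(5) = W(4) + W(3) = 5 + 3 = 8
W(6) = W(5) + W(4) = 8 + 5 = 13
W(7) = W(6) + W(5) = 13 + 8 = 21
W(8) = W(7) + W(6) = 21 + 13 = 34
W(9) = W(8) + W(7) = 34 + 21 = 55
W(10) = W(9) + W(8) = 55 + 34 = 89
W(11) = W(10) + W(9) = 89 + 55 = 144
W(12) = W(11) + W(10) = 144 + 89 = 233
W(13) = W(12) + W(11) = 233 + 144 = 377
W(14) = W(13) + W(12) = 377 + 233 = 610
W(15) = W(14) + W(13) = 610 + 377 = 987
W(16) = W(15) + W(14) = 987 + 610 = 1597
W(17) = W(16) + W(15) = 1597 + 987 = 2584
W(18) = W(17) + W(16) = 2584 + 1597 = 4181
W(19) = W(18) + W(17) = 4181 + 2584 = 6765
W(20) = W(19) + W(18) = 6765 + 4181 = 10946
W(21) = W(20) + W(19) = 10946 + 6765 = 17711
W(22) = W(21) + W(20) = 17711 + 10946 = 28657
W(23) = W(22) + W(21) = 28657 + 17711 = 46368
W(24) = W(23) + W(22) = 46368 + 28657 = 75025

75025


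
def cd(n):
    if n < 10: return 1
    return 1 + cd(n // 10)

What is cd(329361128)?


cd(329361128) = 1 + cd(32936112)
cd(32936112) = 1 + cd(3293611)
cd(3293611) = 1 + cd(329361)
cd(329361) = 1 + cd(32936)
cd(32936) = 1 + cd(3293)
cd(3293) = 1 + cd(329)
cd(329) = 1 + cd(32)
cd(32) = 1 + cd(3)
cd(3) = 1  (base case: 3 < 10)
Unwinding: 1 + 1 + 1 + 1 + 1 + 1 + 1 + 1 + 1 = 9

9


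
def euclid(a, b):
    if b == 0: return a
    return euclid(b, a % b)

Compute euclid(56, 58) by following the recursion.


euclid(56, 58) = euclid(58, 56)
euclid(58, 56) = euclid(56, 2)
euclid(56, 2) = euclid(2, 0)
euclid(2, 0) = 2  (base case)

2


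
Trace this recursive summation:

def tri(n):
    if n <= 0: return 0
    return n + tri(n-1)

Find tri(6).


tri(6)
= 6 + 5 + 4 + 3 + 2 + 1 + tri(0)
= 6 + 5 + 4 + 3 + 2 + 1 + 0
= 21

21


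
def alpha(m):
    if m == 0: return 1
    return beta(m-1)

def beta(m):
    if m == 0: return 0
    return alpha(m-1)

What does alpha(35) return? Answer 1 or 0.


alpha(35) = beta(34)
beta(34) = alpha(33)
alpha(33) = beta(32)
beta(32) = alpha(31)
alpha(31) = beta(30)
beta(30) = alpha(29)
alpha(29) = beta(28)
beta(28) = alpha(27)
alpha(27) = beta(26)
beta(26) = alpha(25)
alpha(25) = beta(24)
beta(24) = alpha(23)
alpha(23) = beta(22)
beta(22) = alpha(21)
alpha(21) = beta(20)
beta(20) = alpha(19)
alpha(19) = beta(18)
beta(18) = alpha(17)
alpha(17) = beta(16)
beta(16) = alpha(15)
alpha(15) = beta(14)
beta(14) = alpha(13)
alpha(13) = beta(12)
beta(12) = alpha(11)
alpha(11) = beta(10)
beta(10) = alpha(9)
alpha(9) = beta(8)
beta(8) = alpha(7)
alpha(7) = beta(6)
beta(6) = alpha(5)
alpha(5) = beta(4)
beta(4) = alpha(3)
alpha(3) = beta(2)
beta(2) = alpha(1)
alpha(1) = beta(0)
beta(0) = 0  (base case)
Result: 0

0


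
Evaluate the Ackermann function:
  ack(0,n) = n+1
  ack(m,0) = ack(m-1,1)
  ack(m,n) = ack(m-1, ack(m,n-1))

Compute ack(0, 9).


ack(0, 9) = 10
Result: ack(0, 9) = 10

10


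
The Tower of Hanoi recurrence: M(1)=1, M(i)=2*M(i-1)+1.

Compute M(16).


M(16) = 2 * M(15) + 1
M(15) = 2 * M(14) + 1
M(14) = 2 * M(13) + 1
M(13) = 2 * M(12) + 1
M(12) = 2 * M(11) + 1
M(11) = 2 * M(10) + 1
M(10) = 2 * M(9) + 1
M(9) = 2 * M(8) + 1
M(8) = 2 * M(7) + 1
M(7) = 2 * M(6) + 1
M(6) = 2 * M(5) + 1
M(5) = 2 * M(4) + 1
M(4) = 2 * M(3) + 1
M(3) = 2 * M(2) + 1
M(2) = 2 * M(1) + 1
M(1) = 1  (base case)
M(2) = 2 * 1 + 1 = 3
M(3) = 2 * 3 + 1 = 7
M(4) = 2 * 7 + 1 = 15
M(5) = 2 * 15 + 1 = 31
M(6) = 2 * 31 + 1 = 63
M(7) = 2 * 63 + 1 = 127
M(8) = 2 * 127 + 1 = 255
M(9) = 2 * 255 + 1 = 511
M(10) = 2 * 511 + 1 = 1023
M(11) = 2 * 1023 + 1 = 2047
M(12) = 2 * 2047 + 1 = 4095
M(13) = 2 * 4095 + 1 = 8191
M(14) = 2 * 8191 + 1 = 16383
M(15) = 2 * 16383 + 1 = 32767
M(16) = 2 * 32767 + 1 = 65535

65535


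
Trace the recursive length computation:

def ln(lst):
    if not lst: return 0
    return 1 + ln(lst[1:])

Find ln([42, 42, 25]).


ln([42, 42, 25]) = 1 + ln([42, 25])
ln([42, 25]) = 1 + ln([25])
ln([25]) = 1 + ln([])
ln([]) = 0  (base case)
Unwinding: 1 + 1 + 1 + 0 = 3

3


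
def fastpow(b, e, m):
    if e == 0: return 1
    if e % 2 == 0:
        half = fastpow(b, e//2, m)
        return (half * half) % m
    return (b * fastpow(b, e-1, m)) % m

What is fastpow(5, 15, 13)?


fastpow(5, 15, 13): e is odd, compute fastpow(5, 14, 13)
  fastpow(5, 14, 13): e is even, compute fastpow(5, 7, 13)
    fastpow(5, 7, 13): e is odd, compute fastpow(5, 6, 13)
      fastpow(5, 6, 13): e is even, compute fastpow(5, 3, 13)
        fastpow(5, 3, 13): e is odd, compute fastpow(5, 2, 13)
          fastpow(5, 2, 13): e is even, compute fastpow(5, 1, 13)
          fastpow(5, 1, 13): e is odd, compute fastpow(5, 0, 13)
          fastpow(5, 0, 13) = 1
          (5 * 1) % 13 = 5
          half=5, (5*5) % 13 = 12
        (5 * 12) % 13 = 8
      half=8, (8*8) % 13 = 12
    (5 * 12) % 13 = 8
  half=8, (8*8) % 13 = 12
(5 * 12) % 13 = 8

8


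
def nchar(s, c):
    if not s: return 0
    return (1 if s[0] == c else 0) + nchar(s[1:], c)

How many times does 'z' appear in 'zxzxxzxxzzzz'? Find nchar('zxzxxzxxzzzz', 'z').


s[0]='z' == 'z' -> 1
s[0]='x' != 'z' -> 0
s[0]='z' == 'z' -> 1
s[0]='x' != 'z' -> 0
s[0]='x' != 'z' -> 0
s[0]='z' == 'z' -> 1
s[0]='x' != 'z' -> 0
s[0]='x' != 'z' -> 0
s[0]='z' == 'z' -> 1
s[0]='z' == 'z' -> 1
s[0]='z' == 'z' -> 1
s[0]='z' == 'z' -> 1
Sum: 1 + 0 + 1 + 0 + 0 + 1 + 0 + 0 + 1 + 1 + 1 + 1 = 7

7


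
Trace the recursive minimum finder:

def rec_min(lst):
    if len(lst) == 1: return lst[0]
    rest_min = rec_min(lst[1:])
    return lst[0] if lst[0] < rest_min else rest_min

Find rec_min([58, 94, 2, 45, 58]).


rec_min([58, 94, 2, 45, 58]): compare 58 with rec_min([94, 2, 45, 58])
rec_min([94, 2, 45, 58]): compare 94 with rec_min([2, 45, 58])
rec_min([2, 45, 58]): compare 2 with rec_min([45, 58])
rec_min([45, 58]): compare 45 with rec_min([58])
rec_min([58]) = 58  (base case)
Compare 45 with 58 -> 45
Compare 2 with 45 -> 2
Compare 94 with 2 -> 2
Compare 58 with 2 -> 2

2


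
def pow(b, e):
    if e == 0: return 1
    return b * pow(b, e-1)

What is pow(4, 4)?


pow(4, 4)
= 4 * pow(4, 3)
= 4 * 4 * pow(4, 2)
= 4 * 4 * 4 * pow(4, 1)
= 4 * 4 * 4 * 4 * pow(4, 0)
= 4 * 4 * 4 * 4 * 1
= 256

256


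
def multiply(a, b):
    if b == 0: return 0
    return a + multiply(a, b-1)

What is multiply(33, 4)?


multiply(33, 4) = 33 + multiply(33, 3)
multiply(33, 3) = 33 + multiply(33, 2)
multiply(33, 2) = 33 + multiply(33, 1)
multiply(33, 1) = 33 + multiply(33, 0)
multiply(33, 0) = 0  (base case)
Total: 33 + 33 + 33 + 33 + 0 = 132

132


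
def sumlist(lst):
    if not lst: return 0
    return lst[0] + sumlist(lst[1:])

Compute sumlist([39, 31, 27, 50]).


sumlist([39, 31, 27, 50]) = 39 + sumlist([31, 27, 50])
sumlist([31, 27, 50]) = 31 + sumlist([27, 50])
sumlist([27, 50]) = 27 + sumlist([50])
sumlist([50]) = 50 + sumlist([])
sumlist([]) = 0  (base case)
Total: 39 + 31 + 27 + 50 + 0 = 147

147


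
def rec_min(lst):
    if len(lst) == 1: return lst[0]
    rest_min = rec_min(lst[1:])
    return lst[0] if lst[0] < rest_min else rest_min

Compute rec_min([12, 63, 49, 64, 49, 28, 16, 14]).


rec_min([12, 63, 49, 64, 49, 28, 16, 14]): compare 12 with rec_min([63, 49, 64, 49, 28, 16, 14])
rec_min([63, 49, 64, 49, 28, 16, 14]): compare 63 with rec_min([49, 64, 49, 28, 16, 14])
rec_min([49, 64, 49, 28, 16, 14]): compare 49 with rec_min([64, 49, 28, 16, 14])
rec_min([64, 49, 28, 16, 14]): compare 64 with rec_min([49, 28, 16, 14])
rec_min([49, 28, 16, 14]): compare 49 with rec_min([28, 16, 14])
rec_min([28, 16, 14]): compare 28 with rec_min([16, 14])
rec_min([16, 14]): compare 16 with rec_min([14])
rec_min([14]) = 14  (base case)
Compare 16 with 14 -> 14
Compare 28 with 14 -> 14
Compare 49 with 14 -> 14
Compare 64 with 14 -> 14
Compare 49 with 14 -> 14
Compare 63 with 14 -> 14
Compare 12 with 14 -> 12

12
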